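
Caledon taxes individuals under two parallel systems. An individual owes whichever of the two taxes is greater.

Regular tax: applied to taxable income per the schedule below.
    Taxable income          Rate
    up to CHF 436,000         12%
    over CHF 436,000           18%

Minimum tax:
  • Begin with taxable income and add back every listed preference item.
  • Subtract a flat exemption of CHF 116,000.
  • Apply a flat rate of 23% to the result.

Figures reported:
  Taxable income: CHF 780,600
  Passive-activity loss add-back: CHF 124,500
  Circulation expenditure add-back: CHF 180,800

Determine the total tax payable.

CHF 223,077

Regular tax:
  CHF 436,000 × 12% = CHF 52,320
  CHF 344,600 × 18% = CHF 62,028
  → CHF 114,348

Minimum tax:
  Adjusted income: CHF 780,600 + CHF 124,500 + CHF 180,800 = CHF 1,085,900
  Less exemption CHF 116,000 → base CHF 969,900
  CHF 969,900 × 23% = CHF 223,077

CHF 223,077 > CHF 114,348, so the minimum tax is the binding amount.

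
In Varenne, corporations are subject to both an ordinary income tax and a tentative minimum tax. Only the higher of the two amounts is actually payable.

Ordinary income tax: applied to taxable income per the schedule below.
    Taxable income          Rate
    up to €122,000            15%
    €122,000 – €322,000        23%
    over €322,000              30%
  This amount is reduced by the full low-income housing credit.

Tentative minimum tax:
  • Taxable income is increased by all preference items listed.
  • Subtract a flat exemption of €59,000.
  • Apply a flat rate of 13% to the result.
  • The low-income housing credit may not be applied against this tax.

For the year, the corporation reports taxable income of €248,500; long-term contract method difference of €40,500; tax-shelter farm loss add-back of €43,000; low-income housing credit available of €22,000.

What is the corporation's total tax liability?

Ordinary income tax:
  €122,000 × 15% = €18,300
  €126,500 × 23% = €29,095
  → €47,395
  Less low-income housing credit €22,000 → €25,395

Tentative minimum tax:
  Adjusted income: €248,500 + €40,500 + €43,000 = €332,000
  Less exemption €59,000 → base €273,000
  €273,000 × 13% = €35,490

€35,490 > €25,395, so the tentative minimum tax is the binding amount.

€35,490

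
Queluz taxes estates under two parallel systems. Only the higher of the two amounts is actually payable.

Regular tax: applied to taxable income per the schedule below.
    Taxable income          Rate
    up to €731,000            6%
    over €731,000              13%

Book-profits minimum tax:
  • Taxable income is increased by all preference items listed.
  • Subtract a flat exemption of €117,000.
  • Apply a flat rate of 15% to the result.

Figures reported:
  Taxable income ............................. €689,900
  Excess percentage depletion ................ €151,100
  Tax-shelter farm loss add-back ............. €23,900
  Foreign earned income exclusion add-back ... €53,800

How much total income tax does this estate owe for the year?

€120,255

Regular tax:
  €689,900 × 6% = €41,394

Book-profits minimum tax:
  Adjusted income: €689,900 + €151,100 + €23,900 + €53,800 = €918,700
  Less exemption €117,000 → base €801,700
  €801,700 × 15% = €120,255

€120,255 > €41,394, so the book-profits minimum tax is the binding amount.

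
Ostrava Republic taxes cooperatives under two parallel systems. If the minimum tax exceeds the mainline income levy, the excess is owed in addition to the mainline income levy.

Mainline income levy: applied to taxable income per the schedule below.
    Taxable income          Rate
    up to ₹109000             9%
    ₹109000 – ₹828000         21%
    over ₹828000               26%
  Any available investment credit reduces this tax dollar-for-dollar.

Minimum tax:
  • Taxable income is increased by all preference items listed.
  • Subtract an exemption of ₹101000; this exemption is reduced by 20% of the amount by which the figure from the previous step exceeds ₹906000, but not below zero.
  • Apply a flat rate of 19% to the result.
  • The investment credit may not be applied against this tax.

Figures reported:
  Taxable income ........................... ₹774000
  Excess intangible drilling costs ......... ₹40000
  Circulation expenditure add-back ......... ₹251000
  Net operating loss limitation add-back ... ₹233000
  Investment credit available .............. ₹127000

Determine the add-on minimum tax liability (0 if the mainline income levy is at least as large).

₹219866

Minimum tax:
  Adjusted income: ₹774000 + ₹40000 + ₹251000 + ₹233000 = ₹1298000
  Exemption: ₹101000 − 20% × (₹1298000 − ₹906000) = ₹101000 − ₹78400 = ₹22600
  Base: ₹1298000 − ₹22600 = ₹1275400
  ₹1275400 × 19% = ₹242326

Mainline income levy:
  ₹109000 × 9% = ₹9810
  ₹665000 × 21% = ₹139650
  → ₹149460
  Less investment credit ₹127000 → ₹22460

Excess of minimum tax over mainline income levy: ₹242326 − ₹22460 = ₹219866.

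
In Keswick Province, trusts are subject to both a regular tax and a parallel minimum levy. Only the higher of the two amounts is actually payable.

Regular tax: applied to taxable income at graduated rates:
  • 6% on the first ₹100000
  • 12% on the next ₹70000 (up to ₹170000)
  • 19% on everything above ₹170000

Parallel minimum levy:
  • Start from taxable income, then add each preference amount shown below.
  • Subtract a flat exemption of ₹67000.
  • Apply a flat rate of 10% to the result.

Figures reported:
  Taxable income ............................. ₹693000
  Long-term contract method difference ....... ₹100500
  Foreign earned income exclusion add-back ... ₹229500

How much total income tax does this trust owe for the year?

Regular tax:
  ₹100000 × 6% = ₹6000
  ₹70000 × 12% = ₹8400
  ₹523000 × 19% = ₹99370
  → ₹113770

Parallel minimum levy:
  Adjusted income: ₹693000 + ₹100500 + ₹229500 = ₹1023000
  Less exemption ₹67000 → base ₹956000
  ₹956000 × 10% = ₹95600

₹113770 > ₹95600, so the regular tax governs.

₹113770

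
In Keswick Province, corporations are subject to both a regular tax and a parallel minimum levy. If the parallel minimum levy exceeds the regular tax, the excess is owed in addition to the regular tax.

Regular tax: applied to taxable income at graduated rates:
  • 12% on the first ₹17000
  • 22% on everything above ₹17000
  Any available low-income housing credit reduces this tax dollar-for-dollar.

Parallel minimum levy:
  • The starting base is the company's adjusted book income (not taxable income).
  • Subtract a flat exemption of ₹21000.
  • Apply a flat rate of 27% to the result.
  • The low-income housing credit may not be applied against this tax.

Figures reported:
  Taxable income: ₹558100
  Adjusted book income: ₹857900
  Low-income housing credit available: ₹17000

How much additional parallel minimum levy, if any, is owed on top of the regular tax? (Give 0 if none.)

Regular tax:
  ₹17000 × 12% = ₹2040
  ₹541100 × 22% = ₹119042
  → ₹121082
  Less low-income housing credit ₹17000 → ₹104082

Parallel minimum levy:
  Base (adjusted book income): ₹857900
  Less exemption ₹21000 → base ₹836900
  ₹836900 × 27% = ₹225963

Excess of parallel minimum levy over regular tax: ₹225963 − ₹104082 = ₹121881.

₹121881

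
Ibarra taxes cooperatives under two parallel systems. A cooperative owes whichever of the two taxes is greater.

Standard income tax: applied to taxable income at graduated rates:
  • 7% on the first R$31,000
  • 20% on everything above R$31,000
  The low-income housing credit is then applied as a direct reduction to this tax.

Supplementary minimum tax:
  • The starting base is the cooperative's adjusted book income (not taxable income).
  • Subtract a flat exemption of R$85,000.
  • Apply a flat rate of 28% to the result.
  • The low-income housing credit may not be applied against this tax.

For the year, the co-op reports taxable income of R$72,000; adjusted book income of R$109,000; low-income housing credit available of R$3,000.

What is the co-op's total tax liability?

R$7,370

Standard income tax:
  R$31,000 × 7% = R$2,170
  R$41,000 × 20% = R$8,200
  → R$10,370
  Less low-income housing credit R$3,000 → R$7,370

Supplementary minimum tax:
  Base (adjusted book income): R$109,000
  Less exemption R$85,000 → base R$24,000
  R$24,000 × 28% = R$6,720

R$7,370 > R$6,720, so the standard income tax governs.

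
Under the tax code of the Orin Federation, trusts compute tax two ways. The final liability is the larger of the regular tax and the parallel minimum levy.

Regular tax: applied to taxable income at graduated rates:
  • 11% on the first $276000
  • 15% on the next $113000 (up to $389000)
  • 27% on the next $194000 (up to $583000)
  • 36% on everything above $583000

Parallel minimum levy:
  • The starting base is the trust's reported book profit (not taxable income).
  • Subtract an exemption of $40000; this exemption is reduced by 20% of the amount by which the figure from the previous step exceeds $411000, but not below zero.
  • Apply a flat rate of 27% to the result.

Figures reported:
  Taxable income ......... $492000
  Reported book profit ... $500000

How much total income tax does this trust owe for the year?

$129006

Regular tax:
  $276000 × 11% = $30360
  $113000 × 15% = $16950
  $103000 × 27% = $27810
  → $75120

Parallel minimum levy:
  Base (reported book profit): $500000
  Exemption: $40000 − 20% × ($500000 − $411000) = $40000 − $17800 = $22200
  Base: $500000 − $22200 = $477800
  $477800 × 27% = $129006

$129006 > $75120, so the parallel minimum levy is the binding amount.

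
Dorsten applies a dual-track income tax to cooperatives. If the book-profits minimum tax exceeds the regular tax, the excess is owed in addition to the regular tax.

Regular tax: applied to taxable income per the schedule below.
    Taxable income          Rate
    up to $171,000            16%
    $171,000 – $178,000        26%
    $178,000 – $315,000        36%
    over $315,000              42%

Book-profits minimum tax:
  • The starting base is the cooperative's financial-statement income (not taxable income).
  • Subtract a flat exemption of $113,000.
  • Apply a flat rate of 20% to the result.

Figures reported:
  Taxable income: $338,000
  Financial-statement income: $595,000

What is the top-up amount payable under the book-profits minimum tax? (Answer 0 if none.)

Book-profits minimum tax:
  Base (financial-statement income): $595,000
  Less exemption $113,000 → base $482,000
  $482,000 × 20% = $96,400

Regular tax:
  $171,000 × 16% = $27,360
  $7,000 × 26% = $1,820
  $137,000 × 36% = $49,320
  $23,000 × 42% = $9,660
  → $88,160

Excess of book-profits minimum tax over regular tax: $96,400 − $88,160 = $8,240.

$8,240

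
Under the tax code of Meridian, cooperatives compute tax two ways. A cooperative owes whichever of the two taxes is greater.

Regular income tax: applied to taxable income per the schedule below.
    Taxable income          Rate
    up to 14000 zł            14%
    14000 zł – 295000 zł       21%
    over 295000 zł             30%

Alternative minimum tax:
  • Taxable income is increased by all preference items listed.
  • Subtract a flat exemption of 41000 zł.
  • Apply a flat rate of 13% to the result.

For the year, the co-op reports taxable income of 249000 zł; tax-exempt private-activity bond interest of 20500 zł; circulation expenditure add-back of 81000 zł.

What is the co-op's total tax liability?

Regular income tax:
  14000 zł × 14% = 1960 zł
  235000 zł × 21% = 49350 zł
  → 51310 zł

Alternative minimum tax:
  Adjusted income: 249000 zł + 20500 zł + 81000 zł = 350500 zł
  Less exemption 41000 zł → base 309500 zł
  309500 zł × 13% = 40235 zł

51310 zł > 40235 zł, so the regular income tax governs.

51310 zł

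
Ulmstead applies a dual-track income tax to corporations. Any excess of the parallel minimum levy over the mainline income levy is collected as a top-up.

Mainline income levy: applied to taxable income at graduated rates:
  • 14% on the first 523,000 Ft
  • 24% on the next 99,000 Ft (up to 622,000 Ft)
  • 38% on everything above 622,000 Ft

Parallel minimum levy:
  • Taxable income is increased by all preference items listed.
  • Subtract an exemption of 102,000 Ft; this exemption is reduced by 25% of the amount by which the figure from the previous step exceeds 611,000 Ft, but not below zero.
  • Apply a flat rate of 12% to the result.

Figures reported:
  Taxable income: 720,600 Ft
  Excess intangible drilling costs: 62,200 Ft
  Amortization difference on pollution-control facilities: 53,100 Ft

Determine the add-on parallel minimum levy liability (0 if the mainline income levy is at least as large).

0 Ft

Parallel minimum levy:
  Adjusted income: 720,600 Ft + 62,200 Ft + 53,100 Ft = 835,900 Ft
  Exemption: 102,000 Ft − 25% × (835,900 Ft − 611,000 Ft) = 102,000 Ft − 56,225 Ft = 45,775 Ft
  Base: 835,900 Ft − 45,775 Ft = 790,125 Ft
  790,125 Ft × 12% = 94,815 Ft

Mainline income levy:
  523,000 Ft × 14% = 73,220 Ft
  99,000 Ft × 24% = 23,760 Ft
  98,600 Ft × 38% = 37,468 Ft
  → 134,448 Ft

94,815 Ft ≤ 134,448 Ft, so no add-on is due.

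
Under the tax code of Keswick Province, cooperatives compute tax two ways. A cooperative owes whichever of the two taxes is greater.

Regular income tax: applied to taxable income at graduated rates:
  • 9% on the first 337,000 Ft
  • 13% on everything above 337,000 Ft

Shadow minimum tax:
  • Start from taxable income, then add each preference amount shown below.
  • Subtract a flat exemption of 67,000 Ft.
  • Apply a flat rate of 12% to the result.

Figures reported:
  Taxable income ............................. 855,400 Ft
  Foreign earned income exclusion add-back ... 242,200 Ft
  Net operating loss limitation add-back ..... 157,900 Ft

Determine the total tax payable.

Regular income tax:
  337,000 Ft × 9% = 30,330 Ft
  518,400 Ft × 13% = 67,392 Ft
  → 97,722 Ft

Shadow minimum tax:
  Adjusted income: 855,400 Ft + 242,200 Ft + 157,900 Ft = 1,255,500 Ft
  Less exemption 67,000 Ft → base 1,188,500 Ft
  1,188,500 Ft × 12% = 142,620 Ft

142,620 Ft > 97,722 Ft, so the shadow minimum tax is the binding amount.

142,620 Ft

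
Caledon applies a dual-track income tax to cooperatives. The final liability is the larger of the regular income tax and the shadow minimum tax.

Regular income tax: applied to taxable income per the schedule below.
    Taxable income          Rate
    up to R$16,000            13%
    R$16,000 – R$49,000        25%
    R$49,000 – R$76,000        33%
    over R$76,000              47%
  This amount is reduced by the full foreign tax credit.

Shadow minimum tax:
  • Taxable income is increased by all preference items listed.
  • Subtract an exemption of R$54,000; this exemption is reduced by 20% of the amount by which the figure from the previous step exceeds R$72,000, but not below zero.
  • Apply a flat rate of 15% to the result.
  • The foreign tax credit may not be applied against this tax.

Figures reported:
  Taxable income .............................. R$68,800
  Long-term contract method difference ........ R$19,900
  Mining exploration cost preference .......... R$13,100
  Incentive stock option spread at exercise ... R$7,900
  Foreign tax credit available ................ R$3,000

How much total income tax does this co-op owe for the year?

R$13,864

Shadow minimum tax:
  Adjusted income: R$68,800 + R$19,900 + R$13,100 + R$7,900 = R$109,700
  Exemption: R$54,000 − 20% × (R$109,700 − R$72,000) = R$54,000 − R$7,540 = R$46,460
  Base: R$109,700 − R$46,460 = R$63,240
  R$63,240 × 15% = R$9,486

Regular income tax:
  R$16,000 × 13% = R$2,080
  R$33,000 × 25% = R$8,250
  R$19,800 × 33% = R$6,534
  → R$16,864
  Less foreign tax credit R$3,000 → R$13,864

R$13,864 > R$9,486, so the regular income tax governs.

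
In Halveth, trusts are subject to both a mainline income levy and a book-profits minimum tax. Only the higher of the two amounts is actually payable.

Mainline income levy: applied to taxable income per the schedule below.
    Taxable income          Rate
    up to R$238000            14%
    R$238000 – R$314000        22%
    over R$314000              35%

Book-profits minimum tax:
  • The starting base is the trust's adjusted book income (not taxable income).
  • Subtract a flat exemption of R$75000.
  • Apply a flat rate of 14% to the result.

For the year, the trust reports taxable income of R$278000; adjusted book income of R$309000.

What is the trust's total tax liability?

R$42120

Mainline income levy:
  R$238000 × 14% = R$33320
  R$40000 × 22% = R$8800
  → R$42120

Book-profits minimum tax:
  Base (adjusted book income): R$309000
  Less exemption R$75000 → base R$234000
  R$234000 × 14% = R$32760

R$42120 > R$32760, so the mainline income levy governs.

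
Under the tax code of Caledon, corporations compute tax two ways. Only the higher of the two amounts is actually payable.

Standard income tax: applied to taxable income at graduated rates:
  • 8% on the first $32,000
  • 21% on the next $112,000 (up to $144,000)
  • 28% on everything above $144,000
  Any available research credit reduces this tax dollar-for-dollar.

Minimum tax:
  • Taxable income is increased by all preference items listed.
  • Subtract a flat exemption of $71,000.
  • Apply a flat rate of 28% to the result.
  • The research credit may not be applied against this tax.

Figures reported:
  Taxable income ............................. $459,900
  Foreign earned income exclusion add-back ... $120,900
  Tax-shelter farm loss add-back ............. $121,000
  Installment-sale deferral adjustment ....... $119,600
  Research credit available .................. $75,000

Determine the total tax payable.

Minimum tax:
  Adjusted income: $459,900 + $120,900 + $121,000 + $119,600 = $821,400
  Less exemption $71,000 → base $750,400
  $750,400 × 28% = $210,112

Standard income tax:
  $32,000 × 8% = $2,560
  $112,000 × 21% = $23,520
  $315,900 × 28% = $88,452
  → $114,532
  Less research credit $75,000 → $39,532

$210,112 > $39,532, so the minimum tax is the binding amount.

$210,112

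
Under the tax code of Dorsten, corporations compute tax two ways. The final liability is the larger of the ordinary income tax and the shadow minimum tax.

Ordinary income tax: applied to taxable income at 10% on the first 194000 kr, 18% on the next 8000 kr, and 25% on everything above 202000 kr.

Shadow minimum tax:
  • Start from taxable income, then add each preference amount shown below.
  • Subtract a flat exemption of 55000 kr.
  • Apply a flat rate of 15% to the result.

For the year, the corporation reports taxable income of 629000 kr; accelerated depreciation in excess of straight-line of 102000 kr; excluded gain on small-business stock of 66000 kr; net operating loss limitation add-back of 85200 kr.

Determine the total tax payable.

127590 kr

Shadow minimum tax:
  Adjusted income: 629000 kr + 102000 kr + 66000 kr + 85200 kr = 882200 kr
  Less exemption 55000 kr → base 827200 kr
  827200 kr × 15% = 124080 kr

Ordinary income tax:
  194000 kr × 10% = 19400 kr
  8000 kr × 18% = 1440 kr
  427000 kr × 25% = 106750 kr
  → 127590 kr

127590 kr > 124080 kr, so the ordinary income tax governs.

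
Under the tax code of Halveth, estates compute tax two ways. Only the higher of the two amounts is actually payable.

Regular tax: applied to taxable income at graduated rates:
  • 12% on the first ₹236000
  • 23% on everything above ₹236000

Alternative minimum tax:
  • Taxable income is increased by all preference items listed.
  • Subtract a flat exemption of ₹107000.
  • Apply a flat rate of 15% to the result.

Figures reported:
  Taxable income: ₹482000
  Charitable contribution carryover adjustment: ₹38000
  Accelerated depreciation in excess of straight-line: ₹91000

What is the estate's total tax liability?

Alternative minimum tax:
  Adjusted income: ₹482000 + ₹38000 + ₹91000 = ₹611000
  Less exemption ₹107000 → base ₹504000
  ₹504000 × 15% = ₹75600

Regular tax:
  ₹236000 × 12% = ₹28320
  ₹246000 × 23% = ₹56580
  → ₹84900

₹84900 > ₹75600, so the regular tax governs.

₹84900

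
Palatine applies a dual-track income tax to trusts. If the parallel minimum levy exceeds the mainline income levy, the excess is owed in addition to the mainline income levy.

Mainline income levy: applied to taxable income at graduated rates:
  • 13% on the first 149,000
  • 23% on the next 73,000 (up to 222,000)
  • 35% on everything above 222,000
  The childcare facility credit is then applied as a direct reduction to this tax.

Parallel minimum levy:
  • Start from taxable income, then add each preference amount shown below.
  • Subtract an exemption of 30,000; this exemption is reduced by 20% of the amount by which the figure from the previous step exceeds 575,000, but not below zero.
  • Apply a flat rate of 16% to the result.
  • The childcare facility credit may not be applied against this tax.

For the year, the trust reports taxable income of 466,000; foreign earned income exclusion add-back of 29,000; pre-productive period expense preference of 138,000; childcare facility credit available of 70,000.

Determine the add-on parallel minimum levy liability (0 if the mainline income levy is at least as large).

Mainline income levy:
  149,000 × 13% = 19,370
  73,000 × 23% = 16,790
  244,000 × 35% = 85,400
  → 121,560
  Less childcare facility credit 70,000 → 51,560

Parallel minimum levy:
  Adjusted income: 466,000 + 29,000 + 138,000 = 633,000
  Exemption: 30,000 − 20% × (633,000 − 575,000) = 30,000 − 11,600 = 18,400
  Base: 633,000 − 18,400 = 614,600
  614,600 × 16% = 98,336

Excess of parallel minimum levy over mainline income levy: 98,336 − 51,560 = 46,776.

46,776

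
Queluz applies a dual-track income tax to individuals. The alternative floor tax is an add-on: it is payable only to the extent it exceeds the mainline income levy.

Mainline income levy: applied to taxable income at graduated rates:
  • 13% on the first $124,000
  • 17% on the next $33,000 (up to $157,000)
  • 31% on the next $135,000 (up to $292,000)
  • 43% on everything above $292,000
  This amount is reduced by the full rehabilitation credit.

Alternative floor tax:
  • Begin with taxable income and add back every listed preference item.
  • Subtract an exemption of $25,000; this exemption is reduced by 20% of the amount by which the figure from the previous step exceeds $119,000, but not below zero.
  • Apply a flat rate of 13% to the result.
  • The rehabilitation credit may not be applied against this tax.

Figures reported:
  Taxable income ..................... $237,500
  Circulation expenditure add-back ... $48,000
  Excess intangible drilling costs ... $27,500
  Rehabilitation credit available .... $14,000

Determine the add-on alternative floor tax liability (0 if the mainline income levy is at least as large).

$8,005

Alternative floor tax:
  Adjusted income: $237,500 + $48,000 + $27,500 = $313,000
  Exemption: 20% × ($313,000 − $119,000) = $38,800 ≥ $25,000, so the exemption is fully phased out
  Base: $313,000 − $0 = $313,000
  $313,000 × 13% = $40,690

Mainline income levy:
  $124,000 × 13% = $16,120
  $33,000 × 17% = $5,610
  $80,500 × 31% = $24,955
  → $46,685
  Less rehabilitation credit $14,000 → $32,685

Excess of alternative floor tax over mainline income levy: $40,690 − $32,685 = $8,005.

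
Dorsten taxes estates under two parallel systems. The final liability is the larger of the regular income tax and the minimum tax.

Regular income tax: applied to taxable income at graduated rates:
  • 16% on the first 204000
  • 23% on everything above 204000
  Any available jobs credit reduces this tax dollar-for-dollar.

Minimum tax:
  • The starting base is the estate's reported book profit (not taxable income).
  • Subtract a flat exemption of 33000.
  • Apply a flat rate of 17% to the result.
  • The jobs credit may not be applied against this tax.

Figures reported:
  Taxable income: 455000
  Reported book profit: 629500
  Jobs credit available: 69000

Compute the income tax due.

Minimum tax:
  Base (reported book profit): 629500
  Less exemption 33000 → base 596500
  596500 × 17% = 101405

Regular income tax:
  204000 × 16% = 32640
  251000 × 23% = 57730
  → 90370
  Less jobs credit 69000 → 21370

101405 > 21370, so the minimum tax is the binding amount.

101405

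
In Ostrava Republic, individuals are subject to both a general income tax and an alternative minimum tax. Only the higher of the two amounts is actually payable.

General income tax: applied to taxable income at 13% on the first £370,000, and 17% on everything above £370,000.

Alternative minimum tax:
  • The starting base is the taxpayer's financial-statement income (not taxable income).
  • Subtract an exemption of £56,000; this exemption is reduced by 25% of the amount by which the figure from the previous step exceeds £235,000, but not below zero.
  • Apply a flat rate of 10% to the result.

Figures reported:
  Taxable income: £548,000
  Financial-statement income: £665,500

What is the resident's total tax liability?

£78,360

Alternative minimum tax:
  Base (financial-statement income): £665,500
  Exemption: 25% × (£665,500 − £235,000) = £107,625 ≥ £56,000, so the exemption is fully phased out
  Base: £665,500 − £0 = £665,500
  £665,500 × 10% = £66,550

General income tax:
  £370,000 × 13% = £48,100
  £178,000 × 17% = £30,260
  → £78,360

£78,360 > £66,550, so the general income tax governs.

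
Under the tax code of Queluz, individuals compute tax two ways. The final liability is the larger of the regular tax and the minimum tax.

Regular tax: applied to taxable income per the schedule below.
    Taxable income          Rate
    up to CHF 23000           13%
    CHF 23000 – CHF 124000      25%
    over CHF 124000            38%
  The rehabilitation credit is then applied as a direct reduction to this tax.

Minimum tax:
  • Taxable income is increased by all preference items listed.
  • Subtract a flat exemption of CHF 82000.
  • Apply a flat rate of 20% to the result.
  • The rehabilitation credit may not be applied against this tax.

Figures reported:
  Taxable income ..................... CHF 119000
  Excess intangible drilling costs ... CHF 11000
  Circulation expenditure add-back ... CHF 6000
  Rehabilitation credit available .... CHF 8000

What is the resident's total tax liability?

Regular tax:
  CHF 23000 × 13% = CHF 2990
  CHF 96000 × 25% = CHF 24000
  → CHF 26990
  Less rehabilitation credit CHF 8000 → CHF 18990

Minimum tax:
  Adjusted income: CHF 119000 + CHF 11000 + CHF 6000 = CHF 136000
  Less exemption CHF 82000 → base CHF 54000
  CHF 54000 × 20% = CHF 10800

CHF 18990 > CHF 10800, so the regular tax governs.

CHF 18990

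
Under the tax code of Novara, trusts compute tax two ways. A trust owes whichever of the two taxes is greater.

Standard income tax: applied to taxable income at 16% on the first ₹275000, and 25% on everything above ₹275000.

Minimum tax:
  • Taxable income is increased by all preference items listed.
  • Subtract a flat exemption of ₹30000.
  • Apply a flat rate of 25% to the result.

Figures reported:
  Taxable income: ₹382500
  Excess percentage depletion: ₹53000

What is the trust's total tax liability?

₹101375

Minimum tax:
  Adjusted income: ₹382500 + ₹53000 = ₹435500
  Less exemption ₹30000 → base ₹405500
  ₹405500 × 25% = ₹101375

Standard income tax:
  ₹275000 × 16% = ₹44000
  ₹107500 × 25% = ₹26875
  → ₹70875

₹101375 > ₹70875, so the minimum tax is the binding amount.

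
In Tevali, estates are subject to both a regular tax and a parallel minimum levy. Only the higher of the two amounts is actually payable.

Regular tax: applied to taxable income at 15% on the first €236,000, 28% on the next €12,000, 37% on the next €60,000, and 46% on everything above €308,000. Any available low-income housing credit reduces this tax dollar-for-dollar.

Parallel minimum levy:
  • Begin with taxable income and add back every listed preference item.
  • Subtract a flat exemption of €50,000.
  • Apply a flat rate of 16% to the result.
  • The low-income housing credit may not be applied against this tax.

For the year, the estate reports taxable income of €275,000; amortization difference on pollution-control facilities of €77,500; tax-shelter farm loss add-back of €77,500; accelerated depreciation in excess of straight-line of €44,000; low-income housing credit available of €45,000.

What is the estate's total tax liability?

€67,840

Parallel minimum levy:
  Adjusted income: €275,000 + €77,500 + €77,500 + €44,000 = €474,000
  Less exemption €50,000 → base €424,000
  €424,000 × 16% = €67,840

Regular tax:
  €236,000 × 15% = €35,400
  €12,000 × 28% = €3,360
  €27,000 × 37% = €9,990
  → €48,750
  Less low-income housing credit €45,000 → €3,750

€67,840 > €3,750, so the parallel minimum levy is the binding amount.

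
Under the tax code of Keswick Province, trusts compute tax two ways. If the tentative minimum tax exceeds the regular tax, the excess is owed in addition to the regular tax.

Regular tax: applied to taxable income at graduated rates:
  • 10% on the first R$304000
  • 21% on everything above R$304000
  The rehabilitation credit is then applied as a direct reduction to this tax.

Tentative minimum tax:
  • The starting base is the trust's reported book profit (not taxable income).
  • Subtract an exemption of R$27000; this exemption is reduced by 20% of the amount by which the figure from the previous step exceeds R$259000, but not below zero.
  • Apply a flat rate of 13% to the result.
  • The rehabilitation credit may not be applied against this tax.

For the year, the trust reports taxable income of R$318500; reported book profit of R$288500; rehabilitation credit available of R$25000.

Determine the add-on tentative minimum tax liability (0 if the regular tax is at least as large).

Tentative minimum tax:
  Base (reported book profit): R$288500
  Exemption: R$27000 − 20% × (R$288500 − R$259000) = R$27000 − R$5900 = R$21100
  Base: R$288500 − R$21100 = R$267400
  R$267400 × 13% = R$34762

Regular tax:
  R$304000 × 10% = R$30400
  R$14500 × 21% = R$3045
  → R$33445
  Less rehabilitation credit R$25000 → R$8445

Excess of tentative minimum tax over regular tax: R$34762 − R$8445 = R$26317.

R$26317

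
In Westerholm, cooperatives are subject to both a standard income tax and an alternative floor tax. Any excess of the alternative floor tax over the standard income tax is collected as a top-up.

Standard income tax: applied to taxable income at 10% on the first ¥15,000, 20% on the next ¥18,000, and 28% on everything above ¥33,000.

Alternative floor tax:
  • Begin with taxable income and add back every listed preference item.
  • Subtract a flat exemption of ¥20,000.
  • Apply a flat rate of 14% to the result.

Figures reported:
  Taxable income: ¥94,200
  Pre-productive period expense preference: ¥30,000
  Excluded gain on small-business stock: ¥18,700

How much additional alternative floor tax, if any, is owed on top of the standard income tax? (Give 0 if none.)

¥0

Standard income tax:
  ¥15,000 × 10% = ¥1,500
  ¥18,000 × 20% = ¥3,600
  ¥61,200 × 28% = ¥17,136
  → ¥22,236

Alternative floor tax:
  Adjusted income: ¥94,200 + ¥30,000 + ¥18,700 = ¥142,900
  Less exemption ¥20,000 → base ¥122,900
  ¥122,900 × 14% = ¥17,206

¥17,206 ≤ ¥22,236, so no add-on is due.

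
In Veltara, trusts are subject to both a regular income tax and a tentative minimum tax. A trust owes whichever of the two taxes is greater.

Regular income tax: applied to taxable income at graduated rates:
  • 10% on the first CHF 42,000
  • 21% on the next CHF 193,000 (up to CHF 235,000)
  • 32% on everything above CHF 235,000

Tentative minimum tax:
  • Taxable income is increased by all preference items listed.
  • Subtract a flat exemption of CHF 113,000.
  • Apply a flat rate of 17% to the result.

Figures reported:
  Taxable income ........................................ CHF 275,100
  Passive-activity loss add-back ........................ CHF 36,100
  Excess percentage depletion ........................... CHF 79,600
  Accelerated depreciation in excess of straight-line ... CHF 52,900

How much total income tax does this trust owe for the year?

CHF 57,562

Regular income tax:
  CHF 42,000 × 10% = CHF 4,200
  CHF 193,000 × 21% = CHF 40,530
  CHF 40,100 × 32% = CHF 12,832
  → CHF 57,562

Tentative minimum tax:
  Adjusted income: CHF 275,100 + CHF 36,100 + CHF 79,600 + CHF 52,900 = CHF 443,700
  Less exemption CHF 113,000 → base CHF 330,700
  CHF 330,700 × 17% = CHF 56,219

CHF 57,562 > CHF 56,219, so the regular income tax governs.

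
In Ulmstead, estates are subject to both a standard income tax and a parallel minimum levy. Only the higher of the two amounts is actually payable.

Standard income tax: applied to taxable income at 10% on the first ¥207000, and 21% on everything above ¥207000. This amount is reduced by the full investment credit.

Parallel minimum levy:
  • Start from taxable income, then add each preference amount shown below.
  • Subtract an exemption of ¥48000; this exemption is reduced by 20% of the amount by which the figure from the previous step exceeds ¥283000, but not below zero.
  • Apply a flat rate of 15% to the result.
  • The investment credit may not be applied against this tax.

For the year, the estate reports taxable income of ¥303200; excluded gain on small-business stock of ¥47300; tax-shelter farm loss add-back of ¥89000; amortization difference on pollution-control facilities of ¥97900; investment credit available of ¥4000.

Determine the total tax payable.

¥80610

Parallel minimum levy:
  Adjusted income: ¥303200 + ¥47300 + ¥89000 + ¥97900 = ¥537400
  Exemption: 20% × (¥537400 − ¥283000) = ¥50880 ≥ ¥48000, so the exemption is fully phased out
  Base: ¥537400 − ¥0 = ¥537400
  ¥537400 × 15% = ¥80610

Standard income tax:
  ¥207000 × 10% = ¥20700
  ¥96200 × 21% = ¥20202
  → ¥40902
  Less investment credit ¥4000 → ¥36902

¥80610 > ¥36902, so the parallel minimum levy is the binding amount.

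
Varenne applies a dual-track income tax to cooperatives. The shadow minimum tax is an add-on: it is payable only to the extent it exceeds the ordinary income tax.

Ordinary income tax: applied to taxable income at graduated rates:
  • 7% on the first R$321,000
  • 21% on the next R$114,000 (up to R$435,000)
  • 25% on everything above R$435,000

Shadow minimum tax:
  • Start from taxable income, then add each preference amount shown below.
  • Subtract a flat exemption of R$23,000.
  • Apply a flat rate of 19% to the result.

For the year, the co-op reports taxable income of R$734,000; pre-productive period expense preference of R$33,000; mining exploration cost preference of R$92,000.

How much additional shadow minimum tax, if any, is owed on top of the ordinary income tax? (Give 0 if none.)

Ordinary income tax:
  R$321,000 × 7% = R$22,470
  R$114,000 × 21% = R$23,940
  R$299,000 × 25% = R$74,750
  → R$121,160

Shadow minimum tax:
  Adjusted income: R$734,000 + R$33,000 + R$92,000 = R$859,000
  Less exemption R$23,000 → base R$836,000
  R$836,000 × 19% = R$158,840

Excess of shadow minimum tax over ordinary income tax: R$158,840 − R$121,160 = R$37,680.

R$37,680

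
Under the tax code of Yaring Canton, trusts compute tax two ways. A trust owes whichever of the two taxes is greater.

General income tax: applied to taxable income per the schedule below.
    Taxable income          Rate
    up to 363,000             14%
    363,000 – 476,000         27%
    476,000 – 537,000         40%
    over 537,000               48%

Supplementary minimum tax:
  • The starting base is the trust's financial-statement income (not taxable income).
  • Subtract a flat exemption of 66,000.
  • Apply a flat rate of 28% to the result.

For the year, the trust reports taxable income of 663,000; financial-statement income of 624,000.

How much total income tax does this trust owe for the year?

General income tax:
  363,000 × 14% = 50,820
  113,000 × 27% = 30,510
  61,000 × 40% = 24,400
  126,000 × 48% = 60,480
  → 166,210

Supplementary minimum tax:
  Base (financial-statement income): 624,000
  Less exemption 66,000 → base 558,000
  558,000 × 28% = 156,240

166,210 > 156,240, so the general income tax governs.

166,210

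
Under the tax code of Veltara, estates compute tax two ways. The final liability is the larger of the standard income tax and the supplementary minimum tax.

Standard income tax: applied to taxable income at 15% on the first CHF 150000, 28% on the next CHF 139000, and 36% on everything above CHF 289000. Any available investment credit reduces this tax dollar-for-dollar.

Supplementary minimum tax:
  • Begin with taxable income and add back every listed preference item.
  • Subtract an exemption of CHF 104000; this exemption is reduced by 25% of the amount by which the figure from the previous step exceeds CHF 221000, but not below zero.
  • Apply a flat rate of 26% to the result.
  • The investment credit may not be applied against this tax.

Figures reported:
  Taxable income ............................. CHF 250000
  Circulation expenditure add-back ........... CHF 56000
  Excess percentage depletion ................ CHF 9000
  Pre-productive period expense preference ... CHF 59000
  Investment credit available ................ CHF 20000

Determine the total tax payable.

Standard income tax:
  CHF 150000 × 15% = CHF 22500
  CHF 100000 × 28% = CHF 28000
  → CHF 50500
  Less investment credit CHF 20000 → CHF 30500

Supplementary minimum tax:
  Adjusted income: CHF 250000 + CHF 56000 + CHF 9000 + CHF 59000 = CHF 374000
  Exemption: CHF 104000 − 25% × (CHF 374000 − CHF 221000) = CHF 104000 − CHF 38250 = CHF 65750
  Base: CHF 374000 − CHF 65750 = CHF 308250
  CHF 308250 × 26% = CHF 80145

CHF 80145 > CHF 30500, so the supplementary minimum tax is the binding amount.

CHF 80145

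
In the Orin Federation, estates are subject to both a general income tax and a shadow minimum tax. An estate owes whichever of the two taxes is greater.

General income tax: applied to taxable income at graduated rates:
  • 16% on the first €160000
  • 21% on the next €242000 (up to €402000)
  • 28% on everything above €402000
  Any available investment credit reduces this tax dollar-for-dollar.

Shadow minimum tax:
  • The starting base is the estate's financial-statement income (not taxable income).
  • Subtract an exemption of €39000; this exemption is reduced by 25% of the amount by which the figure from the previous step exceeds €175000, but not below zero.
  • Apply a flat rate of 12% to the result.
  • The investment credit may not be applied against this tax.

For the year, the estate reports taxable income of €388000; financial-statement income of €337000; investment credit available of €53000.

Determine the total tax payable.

General income tax:
  €160000 × 16% = €25600
  €228000 × 21% = €47880
  → €73480
  Less investment credit €53000 → €20480

Shadow minimum tax:
  Base (financial-statement income): €337000
  Exemption: 25% × (€337000 − €175000) = €40500 ≥ €39000, so the exemption is fully phased out
  Base: €337000 − €0 = €337000
  €337000 × 12% = €40440

€40440 > €20480, so the shadow minimum tax is the binding amount.

€40440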